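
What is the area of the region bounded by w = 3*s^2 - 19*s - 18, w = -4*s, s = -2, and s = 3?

231/2

The difference (3*s^2 - 19*s - 18) - (-4*s) = 3*s^2 - 15*s - 18 changes sign at s = -1 inside [-2, 3], so split the integral there.
∫[-2,-1] (3*s^2 - 15*s - 18) ds = 23/2.
∫[-1,3] (3*s^2 - 15*s - 18) ds = -104; the area of that piece is 104.
Total area = 23/2 + 104 = 231/2.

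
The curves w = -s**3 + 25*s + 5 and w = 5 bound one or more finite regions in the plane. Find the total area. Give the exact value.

625/2

Set the curves equal: -s**3 + 25*s + 5 = 5, so -s**3 + 25*s = 0, which factors as -s*(s - 5)*(s + 5) = 0. The curves meet at s = -5, 0, 5.
On [-5, 0], w = 5 is on top; that piece has area ∫[-5,0] (-(-s**3 + 25*s)) ds = 625/4.
On [0, 5], w = -s**3 + 25*s + 5 is on top; that piece has area ∫[0,5] (-s**3 + 25*s) ds = 625/4.
Total enclosed area = 625/4 + 625/4 = 625/2.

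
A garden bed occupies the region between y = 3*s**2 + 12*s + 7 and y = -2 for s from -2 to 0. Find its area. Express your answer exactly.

The difference (3*s**2 + 12*s + 7) - (-2) = 3*s**2 + 12*s + 9 changes sign at s = -1 inside [-2, 0], so split the integral there.
∫[-2,-1] (3*s**2 + 12*s + 9) ds = -2; the area of that piece is 2.
∫[-1,0] (3*s**2 + 12*s + 9) ds = 4.
Total area = 2 + 4 = 6.

6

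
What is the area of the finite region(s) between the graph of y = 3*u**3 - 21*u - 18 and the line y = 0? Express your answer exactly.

The curve meets the u-axis where 3*u**3 - 21*u - 18 = 0, i.e. 3*(u - 3)*(u + 1)*(u + 2) = 0, at u = -2, -1, 3.
On [-2, -1] the curve lies above the axis; ∫[-2,-1] (3*u**3 - 21*u - 18) du = 9/4, giving area 9/4.
On [-1, 3] the curve lies below the axis; ∫[-1,3] (3*u**3 - 21*u - 18) du = -96, giving area 96.
Total area = 9/4 + 96 = 393/4.

393/4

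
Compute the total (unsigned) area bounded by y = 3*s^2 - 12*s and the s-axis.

32

The curve meets the s-axis where 3*s^2 - 12*s = 0, i.e. 3*s*(s - 4) = 0, at s = 0, 4.
On [0, 4] the curve lies below the axis; ∫[0,4] (3*s^2 - 12*s) ds = -32, giving area 32.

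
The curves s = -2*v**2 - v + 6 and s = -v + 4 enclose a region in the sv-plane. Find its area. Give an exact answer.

8/3

Both boundary curves give s as a function of v, so integrate with respect to v. Setting them equal: -2*v**2 + 2 = 0, i.e. -2*(v - 1)*(v + 1) = 0, so they meet at v = -1, 1.
For v in [-1, 1], s = -2*v**2 - v + 6 is on the right; area = ∫[-1,1] (-2*v**2 + 2) dv = 8/3.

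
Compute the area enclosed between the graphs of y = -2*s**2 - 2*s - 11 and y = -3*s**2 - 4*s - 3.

Set the curves equal: -2*s**2 - 2*s - 11 = -3*s**2 - 4*s - 3, so s**2 + 2*s - 8 = 0, which factors as (s - 2)*(s + 4) = 0. The curves meet at s = -4, 2.
On [-4, 2], y = -3*s**2 - 4*s - 3 is on top; that piece has area ∫[-4,2] (-(s**2 + 2*s - 8)) ds = 36.

36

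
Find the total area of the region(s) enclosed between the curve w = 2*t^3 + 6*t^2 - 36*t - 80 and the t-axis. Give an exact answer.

999/2

The curve meets the t-axis where 2*t^3 + 6*t^2 - 36*t - 80 = 0, i.e. 2*(t - 4)*(t + 2)*(t + 5) = 0, at t = -5, -2, 4.
On [-5, -2] the curve lies above the axis; ∫[-5,-2] (2*t^3 + 6*t^2 - 36*t - 80) dt = 135/2, giving area 135/2.
On [-2, 4] the curve lies below the axis; ∫[-2,4] (2*t^3 + 6*t^2 - 36*t - 80) dt = -432, giving area 432.
Total area = 135/2 + 432 = 999/2.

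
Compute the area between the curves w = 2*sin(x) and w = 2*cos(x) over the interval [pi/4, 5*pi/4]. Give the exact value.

4*sqrt(2)

On [pi/4, 5*pi/4], (2*sin(x)) - (2*cos(x)) = 2*sin(x) - 2*cos(x) is ≥ 0 throughout, so the area is a single integral of |2*sin(x) - 2*cos(x)|.
∫[pi/4,5*pi/4] (2*sin(x) - 2*cos(x)) dx = 4*sqrt(2).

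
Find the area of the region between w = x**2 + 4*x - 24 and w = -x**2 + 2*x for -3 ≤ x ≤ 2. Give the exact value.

On [-3, 2], (x**2 + 4*x - 24) - (-x**2 + 2*x) = 2*x**2 + 2*x - 24 is ≤ 0 throughout, so the area is a single integral of |2*x**2 + 2*x - 24|.
∫[-3,2] (2*x**2 + 2*x - 24) dx = -305/3; the area of that piece is 305/3.

305/3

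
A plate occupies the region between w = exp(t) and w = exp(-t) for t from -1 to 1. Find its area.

The difference (exp(t)) - (exp(-t)) = exp(t) - exp(-t) changes sign at t = 0 inside [-1, 1], so split the integral there.
∫[-1,0] (exp(t) - exp(-t)) dt = -exp(1) - exp(-1) + 2; the area of that piece is -2 + exp(-1) + exp(1).
∫[0,1] (exp(t) - exp(-t)) dt = -2 + exp(-1) + exp(1).
Total area = (-2 + exp(-1) + exp(1)) + (-2 + exp(-1) + exp(1)) = -4 + 2*exp(-1) + 2*exp(1).

-4 + 2*exp(-1) + 2*exp(1)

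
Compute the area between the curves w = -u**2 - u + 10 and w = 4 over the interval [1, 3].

The difference (-u**2 - u + 10) - (4) = -u**2 - u + 6 changes sign at u = 2 inside [1, 3], so split the integral there.
∫[1,2] (-u**2 - u + 6) du = 13/6.
∫[2,3] (-u**2 - u + 6) du = -17/6; the area of that piece is 17/6.
Total area = 13/6 + 17/6 = 5.

5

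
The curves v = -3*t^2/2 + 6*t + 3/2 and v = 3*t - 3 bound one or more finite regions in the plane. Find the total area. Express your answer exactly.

16

Set the curves equal: -3*t^2/2 + 6*t + 3/2 = 3*t - 3, so -3*t^2/2 + 3*t + 9/2 = 0, which factors as -3*(t - 3)*(t + 1)/2 = 0. The curves meet at t = -1, 3.
On [-1, 3], v = -3*t^2/2 + 6*t + 3/2 is on top; that piece has area ∫[-1,3] (-3*t^2/2 + 3*t + 9/2) dt = 16.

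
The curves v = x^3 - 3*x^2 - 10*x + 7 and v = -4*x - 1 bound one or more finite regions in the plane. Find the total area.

81/2

Set the curves equal: x^3 - 3*x^2 - 10*x + 7 = -4*x - 1, so x^3 - 3*x^2 - 6*x + 8 = 0, which factors as (x - 4)*(x - 1)*(x + 2) = 0. The curves meet at x = -2, 1, 4.
On [-2, 1], v = x^3 - 3*x^2 - 10*x + 7 is on top; that piece has area ∫[-2,1] (x^3 - 3*x^2 - 6*x + 8) dx = 81/4.
On [1, 4], v = -4*x - 1 is on top; that piece has area ∫[1,4] (-(x^3 - 3*x^2 - 6*x + 8)) dx = 81/4.
Total enclosed area = 81/4 + 81/4 = 81/2.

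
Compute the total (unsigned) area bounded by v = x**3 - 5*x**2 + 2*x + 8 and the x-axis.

The curve meets the x-axis where x**3 - 5*x**2 + 2*x + 8 = 0, i.e. (x - 4)*(x - 2)*(x + 1) = 0, at x = -1, 2, 4.
On [-1, 2] the curve lies above the axis; ∫[-1,2] (x**3 - 5*x**2 + 2*x + 8) dx = 63/4, giving area 63/4.
On [2, 4] the curve lies below the axis; ∫[2,4] (x**3 - 5*x**2 + 2*x + 8) dx = -16/3, giving area 16/3.
Total area = 63/4 + 16/3 = 253/12.

253/12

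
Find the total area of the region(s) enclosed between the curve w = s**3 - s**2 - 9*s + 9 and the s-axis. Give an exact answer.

148/3

The curve meets the s-axis where s**3 - s**2 - 9*s + 9 = 0, i.e. (s - 3)*(s - 1)*(s + 3) = 0, at s = -3, 1, 3.
On [-3, 1] the curve lies above the axis; ∫[-3,1] (s**3 - s**2 - 9*s + 9) ds = 128/3, giving area 128/3.
On [1, 3] the curve lies below the axis; ∫[1,3] (s**3 - s**2 - 9*s + 9) ds = -20/3, giving area 20/3.
Total area = 128/3 + 20/3 = 148/3.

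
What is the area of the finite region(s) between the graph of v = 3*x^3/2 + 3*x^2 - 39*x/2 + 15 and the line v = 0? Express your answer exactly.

The curve meets the x-axis where 3*x^3/2 + 3*x^2 - 39*x/2 + 15 = 0, i.e. 3*(x - 2)*(x - 1)*(x + 5)/2 = 0, at x = -5, 1, 2.
On [-5, 1] the curve lies above the axis; ∫[-5,1] (3*x^3/2 + 3*x^2 - 39*x/2 + 15) dx = 216, giving area 216.
On [1, 2] the curve lies below the axis; ∫[1,2] (3*x^3/2 + 3*x^2 - 39*x/2 + 15) dx = -13/8, giving area 13/8.
Total area = 216 + 13/8 = 1741/8.

1741/8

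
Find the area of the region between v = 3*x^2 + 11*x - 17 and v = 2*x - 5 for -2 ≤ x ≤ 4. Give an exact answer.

The difference (3*x^2 + 11*x - 17) - (2*x - 5) = 3*x^2 + 9*x - 12 changes sign at x = 1 inside [-2, 4], so split the integral there.
∫[-2,1] (3*x^2 + 9*x - 12) dx = -81/2; the area of that piece is 81/2.
∫[1,4] (3*x^2 + 9*x - 12) dx = 189/2.
Total area = 81/2 + 189/2 = 135.

135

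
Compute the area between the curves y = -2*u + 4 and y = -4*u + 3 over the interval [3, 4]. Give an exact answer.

8

On [3, 4], (-2*u + 4) - (-4*u + 3) = 2*u + 1 is ≥ 0 throughout, so the area is a single integral of |2*u + 1|.
∫[3,4] (2*u + 1) du = 8.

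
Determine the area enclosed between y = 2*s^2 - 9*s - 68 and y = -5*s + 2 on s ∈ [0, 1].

On [0, 1], (2*s^2 - 9*s - 68) - (-5*s + 2) = 2*s^2 - 4*s - 70 is ≤ 0 throughout, so the area is a single integral of |2*s^2 - 4*s - 70|.
∫[0,1] (2*s^2 - 4*s - 70) ds = -214/3; the area of that piece is 214/3.

214/3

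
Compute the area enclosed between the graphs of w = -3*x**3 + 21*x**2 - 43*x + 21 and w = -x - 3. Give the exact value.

37/4

Set the curves equal: -3*x**3 + 21*x**2 - 43*x + 21 = -x - 3, so -3*x**3 + 21*x**2 - 42*x + 24 = 0, which factors as -3*(x - 4)*(x - 2)*(x - 1) = 0. The curves meet at x = 1, 2, 4.
On [1, 2], w = -x - 3 is on top; that piece has area ∫[1,2] (-(-3*x**3 + 21*x**2 - 42*x + 24)) dx = 5/4.
On [2, 4], w = -3*x**3 + 21*x**2 - 43*x + 21 is on top; that piece has area ∫[2,4] (-3*x**3 + 21*x**2 - 42*x + 24) dx = 8.
Total enclosed area = 5/4 + 8 = 37/4.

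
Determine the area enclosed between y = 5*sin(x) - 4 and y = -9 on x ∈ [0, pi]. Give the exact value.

On [0, pi], (5*sin(x) - 4) - (-9) = 5*sin(x) + 5 is ≥ 0 throughout, so the area is a single integral of |5*sin(x) + 5|.
∫[0,pi] (5*sin(x) + 5) dx = 10 + 5*pi.

10 + 5*pi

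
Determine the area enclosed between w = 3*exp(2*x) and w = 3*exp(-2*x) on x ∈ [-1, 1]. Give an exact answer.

-6 + 3*exp(-2) + 3*exp(2)

The difference (3*exp(2*x)) - (3*exp(-2*x)) = 3*exp(2*x) - 3*exp(-2*x) changes sign at x = 0 inside [-1, 1], so split the integral there.
∫[-1,0] (3*exp(2*x) - 3*exp(-2*x)) dx = -3*exp(2)/2 - 3*exp(-2)/2 + 3; the area of that piece is -3 + 3*exp(-2)/2 + 3*exp(2)/2.
∫[0,1] (3*exp(2*x) - 3*exp(-2*x)) dx = -3 + 3*exp(-2)/2 + 3*exp(2)/2.
Total area = (-3 + 3*exp(-2)/2 + 3*exp(2)/2) + (-3 + 3*exp(-2)/2 + 3*exp(2)/2) = -6 + 3*exp(-2) + 3*exp(2).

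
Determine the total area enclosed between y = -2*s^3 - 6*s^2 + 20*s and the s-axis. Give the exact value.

The curve meets the s-axis where -2*s^3 - 6*s^2 + 20*s = 0, i.e. -2*s*(s - 2)*(s + 5) = 0, at s = -5, 0, 2.
On [-5, 0] the curve lies below the axis; ∫[-5,0] (-2*s^3 - 6*s^2 + 20*s) ds = -375/2, giving area 375/2.
On [0, 2] the curve lies above the axis; ∫[0,2] (-2*s^3 - 6*s^2 + 20*s) ds = 16, giving area 16.
Total area = 375/2 + 16 = 407/2.

407/2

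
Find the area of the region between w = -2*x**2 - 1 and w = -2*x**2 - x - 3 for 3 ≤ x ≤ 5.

12

On [3, 5], (-2*x**2 - 1) - (-2*x**2 - x - 3) = x + 2 is ≥ 0 throughout, so the area is a single integral of |x + 2|.
∫[3,5] (x + 2) dx = 12.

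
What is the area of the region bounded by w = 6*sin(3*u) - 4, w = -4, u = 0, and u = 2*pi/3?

8

The difference (6*sin(3*u) - 4) - (-4) = 6*sin(3*u) changes sign at u = pi/3 inside [0, 2*pi/3], so split the integral there.
∫[0,pi/3] (6*sin(3*u)) du = 4.
∫[pi/3,2*pi/3] (6*sin(3*u)) du = -4; the area of that piece is 4.
Total area = 4 + 4 = 8.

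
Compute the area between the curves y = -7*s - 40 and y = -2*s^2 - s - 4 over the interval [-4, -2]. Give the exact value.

The difference (-7*s - 40) - (-2*s^2 - s - 4) = 2*s^2 - 6*s - 36 changes sign at s = -3 inside [-4, -2], so split the integral there.
∫[-4,-3] (2*s^2 - 6*s - 36) ds = 29/3.
∫[-3,-2] (2*s^2 - 6*s - 36) ds = -25/3; the area of that piece is 25/3.
Total area = 29/3 + 25/3 = 18.

18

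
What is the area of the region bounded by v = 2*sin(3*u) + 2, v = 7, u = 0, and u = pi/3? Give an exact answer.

-4/3 + 5*pi/3

On [0, pi/3], (2*sin(3*u) + 2) - (7) = 2*sin(3*u) - 5 is ≤ 0 throughout, so the area is a single integral of |2*sin(3*u) - 5|.
∫[0,pi/3] (2*sin(3*u) - 5) du = 4/3 - 5*pi/3; the area of that piece is -4/3 + 5*pi/3.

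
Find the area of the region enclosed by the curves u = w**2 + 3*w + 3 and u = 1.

Both boundary curves give u as a function of w, so integrate with respect to w. Setting them equal: w**2 + 3*w + 2 = 0, i.e. (w + 1)*(w + 2) = 0, so they meet at w = -2, -1.
For w in [-2, -1], u = w**2 + 3*w + 3 is on the left; area = ∫[-2,-1] (-(w**2 + 3*w + 2)) dw = 1/6.

1/6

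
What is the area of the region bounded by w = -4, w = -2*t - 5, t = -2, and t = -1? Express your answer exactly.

2

On [-2, -1], (-4) - (-2*t - 5) = 2*t + 1 is ≤ 0 throughout, so the area is a single integral of |2*t + 1|.
∫[-2,-1] (2*t + 1) dt = -2; the area of that piece is 2.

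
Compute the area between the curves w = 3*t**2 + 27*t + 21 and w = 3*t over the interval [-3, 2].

136

The difference (3*t**2 + 27*t + 21) - (3*t) = 3*t**2 + 24*t + 21 changes sign at t = -1 inside [-3, 2], so split the integral there.
∫[-3,-1] (3*t**2 + 24*t + 21) dt = -28; the area of that piece is 28.
∫[-1,2] (3*t**2 + 24*t + 21) dt = 108.
Total area = 28 + 108 = 136.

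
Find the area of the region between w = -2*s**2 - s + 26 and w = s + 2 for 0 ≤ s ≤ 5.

235/3

The difference (-2*s**2 - s + 26) - (s + 2) = -2*s**2 - 2*s + 24 changes sign at s = 3 inside [0, 5], so split the integral there.
∫[0,3] (-2*s**2 - 2*s + 24) ds = 45.
∫[3,5] (-2*s**2 - 2*s + 24) ds = -100/3; the area of that piece is 100/3.
Total area = 45 + 100/3 = 235/3.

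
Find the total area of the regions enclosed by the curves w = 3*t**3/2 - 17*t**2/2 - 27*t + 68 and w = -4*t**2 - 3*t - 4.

1551/4

Set the curves equal: 3*t**3/2 - 17*t**2/2 - 27*t + 68 = -4*t**2 - 3*t - 4, so 3*t**3/2 - 9*t**2/2 - 24*t + 72 = 0, which factors as 3*(t - 4)*(t - 3)*(t + 4)/2 = 0. The curves meet at t = -4, 3, 4.
On [-4, 3], w = 3*t**3/2 - 17*t**2/2 - 27*t + 68 is on top; that piece has area ∫[-4,3] (3*t**3/2 - 9*t**2/2 - 24*t + 72) dt = 3087/8.
On [3, 4], w = -4*t**2 - 3*t - 4 is on top; that piece has area ∫[3,4] (-(3*t**3/2 - 9*t**2/2 - 24*t + 72)) dt = 15/8.
Total enclosed area = 3087/8 + 15/8 = 1551/4.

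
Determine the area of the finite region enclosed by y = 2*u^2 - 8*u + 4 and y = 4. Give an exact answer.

Set the curves equal: 2*u^2 - 8*u + 4 = 4, so 2*u^2 - 8*u = 0, which factors as 2*u*(u - 4) = 0. The curves meet at u = 0, 4.
On [0, 4], y = 4 is on top; that piece has area ∫[0,4] (-(2*u^2 - 8*u)) du = 64/3.

64/3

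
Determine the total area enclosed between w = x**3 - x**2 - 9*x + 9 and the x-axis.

148/3

The curve meets the x-axis where x**3 - x**2 - 9*x + 9 = 0, i.e. (x - 3)*(x - 1)*(x + 3) = 0, at x = -3, 1, 3.
On [-3, 1] the curve lies above the axis; ∫[-3,1] (x**3 - x**2 - 9*x + 9) dx = 128/3, giving area 128/3.
On [1, 3] the curve lies below the axis; ∫[1,3] (x**3 - x**2 - 9*x + 9) dx = -20/3, giving area 20/3.
Total area = 128/3 + 20/3 = 148/3.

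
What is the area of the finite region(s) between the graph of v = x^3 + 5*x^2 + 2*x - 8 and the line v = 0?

253/12

The curve meets the x-axis where x^3 + 5*x^2 + 2*x - 8 = 0, i.e. (x - 1)*(x + 2)*(x + 4) = 0, at x = -4, -2, 1.
On [-4, -2] the curve lies above the axis; ∫[-4,-2] (x^3 + 5*x^2 + 2*x - 8) dx = 16/3, giving area 16/3.
On [-2, 1] the curve lies below the axis; ∫[-2,1] (x^3 + 5*x^2 + 2*x - 8) dx = -63/4, giving area 63/4.
Total area = 16/3 + 63/4 = 253/12.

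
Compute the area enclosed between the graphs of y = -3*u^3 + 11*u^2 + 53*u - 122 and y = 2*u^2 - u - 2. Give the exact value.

2997/4

Set the curves equal: -3*u^3 + 11*u^2 + 53*u - 122 = 2*u^2 - u - 2, so -3*u^3 + 9*u^2 + 54*u - 120 = 0, which factors as -3*(u - 5)*(u - 2)*(u + 4) = 0. The curves meet at u = -4, 2, 5.
On [-4, 2], y = 2*u^2 - u - 2 is on top; that piece has area ∫[-4,2] (-(-3*u^3 + 9*u^2 + 54*u - 120)) du = 648.
On [2, 5], y = -3*u^3 + 11*u^2 + 53*u - 122 is on top; that piece has area ∫[2,5] (-3*u^3 + 9*u^2 + 54*u - 120) du = 405/4.
Total enclosed area = 648 + 405/4 = 2997/4.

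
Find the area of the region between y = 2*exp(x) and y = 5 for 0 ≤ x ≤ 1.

The difference (2*exp(x)) - (5) = 2*exp(x) - 5 changes sign at x = log(5/2) inside [0, 1], so split the integral there.
∫[0,log(5/2)] (2*exp(x) - 5) dx = log(32/3125) + 3; the area of that piece is -3 + log(3125/32).
∫[log(5/2),1] (2*exp(x) - 5) dx = -10 - 5*log(2) + 2*exp(1) + 5*log(5).
Total area = (-3 + log(3125/32)) + (-10 - 5*log(2) + 2*exp(1) + 5*log(5)) = -13 - 10*log(2) + 2*exp(1) + 10*log(5).

-13 - 10*log(2) + 2*exp(1) + 10*log(5)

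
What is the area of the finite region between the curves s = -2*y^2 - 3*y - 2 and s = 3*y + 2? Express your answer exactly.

1/3

Both boundary curves give s as a function of y, so integrate with respect to y. Setting them equal: -2*y^2 - 6*y - 4 = 0, i.e. -2*(y + 1)*(y + 2) = 0, so they meet at y = -2, -1.
For y in [-2, -1], s = -2*y^2 - 3*y - 2 is on the right; area = ∫[-2,-1] (-2*y^2 - 6*y - 4) dy = 1/3.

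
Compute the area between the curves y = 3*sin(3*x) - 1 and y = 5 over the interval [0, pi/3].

-2 + 2*pi

On [0, pi/3], (3*sin(3*x) - 1) - (5) = 3*sin(3*x) - 6 is ≤ 0 throughout, so the area is a single integral of |3*sin(3*x) - 6|.
∫[0,pi/3] (3*sin(3*x) - 6) dx = 2 - 2*pi; the area of that piece is -2 + 2*pi.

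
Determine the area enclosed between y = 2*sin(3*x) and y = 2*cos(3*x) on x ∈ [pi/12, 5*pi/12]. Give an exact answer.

On [pi/12, 5*pi/12], (2*sin(3*x)) - (2*cos(3*x)) = 2*sin(3*x) - 2*cos(3*x) is ≥ 0 throughout, so the area is a single integral of |2*sin(3*x) - 2*cos(3*x)|.
∫[pi/12,5*pi/12] (2*sin(3*x) - 2*cos(3*x)) dx = 4*sqrt(2)/3.

4*sqrt(2)/3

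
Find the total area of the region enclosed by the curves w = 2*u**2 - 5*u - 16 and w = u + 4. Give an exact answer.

343/3

Set the curves equal: 2*u**2 - 5*u - 16 = u + 4, so 2*u**2 - 6*u - 20 = 0, which factors as 2*(u - 5)*(u + 2) = 0. The curves meet at u = -2, 5.
On [-2, 5], w = u + 4 is on top; that piece has area ∫[-2,5] (-(2*u**2 - 6*u - 20)) du = 343/3.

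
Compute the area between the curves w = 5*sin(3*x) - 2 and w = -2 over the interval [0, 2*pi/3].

20/3

The difference (5*sin(3*x) - 2) - (-2) = 5*sin(3*x) changes sign at x = pi/3 inside [0, 2*pi/3], so split the integral there.
∫[0,pi/3] (5*sin(3*x)) dx = 10/3.
∫[pi/3,2*pi/3] (5*sin(3*x)) dx = -10/3; the area of that piece is 10/3.
Total area = 10/3 + 10/3 = 20/3.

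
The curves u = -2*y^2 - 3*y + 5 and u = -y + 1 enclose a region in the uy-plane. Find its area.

Both boundary curves give u as a function of y, so integrate with respect to y. Setting them equal: -2*y^2 - 2*y + 4 = 0, i.e. -2*(y - 1)*(y + 2) = 0, so they meet at y = -2, 1.
For y in [-2, 1], u = -2*y^2 - 3*y + 5 is on the right; area = ∫[-2,1] (-2*y^2 - 2*y + 4) dy = 9.

9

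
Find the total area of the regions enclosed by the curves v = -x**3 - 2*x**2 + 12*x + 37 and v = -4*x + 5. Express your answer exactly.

Set the curves equal: -x**3 - 2*x**2 + 12*x + 37 = -4*x + 5, so -x**3 - 2*x**2 + 16*x + 32 = 0, which factors as -(x - 4)*(x + 2)*(x + 4) = 0. The curves meet at x = -4, -2, 4.
On [-4, -2], v = -4*x + 5 is on top; that piece has area ∫[-4,-2] (-(-x**3 - 2*x**2 + 16*x + 32)) dx = 28/3.
On [-2, 4], v = -x**3 - 2*x**2 + 12*x + 37 is on top; that piece has area ∫[-2,4] (-x**3 - 2*x**2 + 16*x + 32) dx = 180.
Total enclosed area = 28/3 + 180 = 568/3.

568/3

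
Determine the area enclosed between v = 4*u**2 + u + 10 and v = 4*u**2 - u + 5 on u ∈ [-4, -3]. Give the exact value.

2

On [-4, -3], (4*u**2 + u + 10) - (4*u**2 - u + 5) = 2*u + 5 is ≤ 0 throughout, so the area is a single integral of |2*u + 5|.
∫[-4,-3] (2*u + 5) du = -2; the area of that piece is 2.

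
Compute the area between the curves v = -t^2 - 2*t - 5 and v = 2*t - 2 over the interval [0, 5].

On [0, 5], (-t^2 - 2*t - 5) - (2*t - 2) = -t^2 - 4*t - 3 is ≤ 0 throughout, so the area is a single integral of |-t^2 - 4*t - 3|.
∫[0,5] (-t^2 - 4*t - 3) dt = -320/3; the area of that piece is 320/3.

320/3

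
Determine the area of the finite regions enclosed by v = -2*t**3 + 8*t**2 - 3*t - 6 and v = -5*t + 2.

253/6

Set the curves equal: -2*t**3 + 8*t**2 - 3*t - 6 = -5*t + 2, so -2*t**3 + 8*t**2 + 2*t - 8 = 0, which factors as -2*(t - 4)*(t - 1)*(t + 1) = 0. The curves meet at t = -1, 1, 4.
On [-1, 1], v = -5*t + 2 is on top; that piece has area ∫[-1,1] (-(-2*t**3 + 8*t**2 + 2*t - 8)) dt = 32/3.
On [1, 4], v = -2*t**3 + 8*t**2 - 3*t - 6 is on top; that piece has area ∫[1,4] (-2*t**3 + 8*t**2 + 2*t - 8) dt = 63/2.
Total enclosed area = 32/3 + 63/2 = 253/6.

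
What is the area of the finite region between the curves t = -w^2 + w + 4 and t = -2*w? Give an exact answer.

Both boundary curves give t as a function of w, so integrate with respect to w. Setting them equal: -w^2 + 3*w + 4 = 0, i.e. -(w - 4)*(w + 1) = 0, so they meet at w = -1, 4.
For w in [-1, 4], t = -w^2 + w + 4 is on the right; area = ∫[-1,4] (-w^2 + 3*w + 4) dw = 125/6.

125/6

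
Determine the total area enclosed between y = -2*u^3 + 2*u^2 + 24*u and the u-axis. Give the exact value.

The curve meets the u-axis where -2*u^3 + 2*u^2 + 24*u = 0, i.e. -2*u*(u - 4)*(u + 3) = 0, at u = -3, 0, 4.
On [-3, 0] the curve lies below the axis; ∫[-3,0] (-2*u^3 + 2*u^2 + 24*u) du = -99/2, giving area 99/2.
On [0, 4] the curve lies above the axis; ∫[0,4] (-2*u^3 + 2*u^2 + 24*u) du = 320/3, giving area 320/3.
Total area = 99/2 + 320/3 = 937/6.

937/6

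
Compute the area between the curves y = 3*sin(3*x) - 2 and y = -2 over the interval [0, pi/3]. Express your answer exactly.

On [0, pi/3], (3*sin(3*x) - 2) - (-2) = 3*sin(3*x) is ≥ 0 throughout, so the area is a single integral of |3*sin(3*x)|.
∫[0,pi/3] (3*sin(3*x)) dx = 2.

2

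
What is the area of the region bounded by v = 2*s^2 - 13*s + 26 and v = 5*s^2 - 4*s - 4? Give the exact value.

Set the curves equal: 2*s^2 - 13*s + 26 = 5*s^2 - 4*s - 4, so -3*s^2 - 9*s + 30 = 0, which factors as -3*(s - 2)*(s + 5) = 0. The curves meet at s = -5, 2.
On [-5, 2], v = 2*s^2 - 13*s + 26 is on top; that piece has area ∫[-5,2] (-3*s^2 - 9*s + 30) ds = 343/2.

343/2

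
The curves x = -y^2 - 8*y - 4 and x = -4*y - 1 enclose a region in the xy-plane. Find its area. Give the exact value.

Both boundary curves give x as a function of y, so integrate with respect to y. Setting them equal: -y^2 - 4*y - 3 = 0, i.e. -(y + 1)*(y + 3) = 0, so they meet at y = -3, -1.
For y in [-3, -1], x = -y^2 - 8*y - 4 is on the right; area = ∫[-3,-1] (-y^2 - 4*y - 3) dy = 4/3.

4/3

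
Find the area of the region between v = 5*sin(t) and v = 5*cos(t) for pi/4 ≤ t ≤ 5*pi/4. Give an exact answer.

On [pi/4, 5*pi/4], (5*sin(t)) - (5*cos(t)) = 5*sin(t) - 5*cos(t) is ≥ 0 throughout, so the area is a single integral of |5*sin(t) - 5*cos(t)|.
∫[pi/4,5*pi/4] (5*sin(t) - 5*cos(t)) dt = 10*sqrt(2).

10*sqrt(2)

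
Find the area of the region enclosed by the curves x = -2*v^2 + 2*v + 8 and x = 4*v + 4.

Both boundary curves give x as a function of v, so integrate with respect to v. Setting them equal: -2*v^2 - 2*v + 4 = 0, i.e. -2*(v - 1)*(v + 2) = 0, so they meet at v = -2, 1.
For v in [-2, 1], x = -2*v^2 + 2*v + 8 is on the right; area = ∫[-2,1] (-2*v^2 - 2*v + 4) dv = 9.

9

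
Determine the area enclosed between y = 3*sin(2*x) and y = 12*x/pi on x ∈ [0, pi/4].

3/2 - 3*pi/8

On [0, pi/4], (3*sin(2*x)) - (12*x/pi) = -12*x/pi + 3*sin(2*x) is ≥ 0 throughout, so the area is a single integral of |-12*x/pi + 3*sin(2*x)|.
∫[0,pi/4] (-12*x/pi + 3*sin(2*x)) dx = 3/2 - 3*pi/8.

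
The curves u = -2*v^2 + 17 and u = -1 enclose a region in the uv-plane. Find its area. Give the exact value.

Both boundary curves give u as a function of v, so integrate with respect to v. Setting them equal: -2*v^2 + 18 = 0, i.e. -2*(v - 3)*(v + 3) = 0, so they meet at v = -3, 3.
For v in [-3, 3], u = -2*v^2 + 17 is on the right; area = ∫[-3,3] (-2*v^2 + 18) dv = 72.

72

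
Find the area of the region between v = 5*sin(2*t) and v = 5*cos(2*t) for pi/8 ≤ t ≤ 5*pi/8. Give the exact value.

5*sqrt(2)

On [pi/8, 5*pi/8], (5*sin(2*t)) - (5*cos(2*t)) = 5*sin(2*t) - 5*cos(2*t) is ≥ 0 throughout, so the area is a single integral of |5*sin(2*t) - 5*cos(2*t)|.
∫[pi/8,5*pi/8] (5*sin(2*t) - 5*cos(2*t)) dt = 5*sqrt(2).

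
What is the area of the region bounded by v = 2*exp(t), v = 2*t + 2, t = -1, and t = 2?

-9 - 2*exp(-1) + 2*exp(2)

On [-1, 2], (2*exp(t)) - (2*t + 2) = -2*t + 2*exp(t) - 2 is ≥ 0 throughout, so the area is a single integral of |-2*t + 2*exp(t) - 2|.
∫[-1,2] (-2*t + 2*exp(t) - 2) dt = -9 - 2*exp(-1) + 2*exp(2).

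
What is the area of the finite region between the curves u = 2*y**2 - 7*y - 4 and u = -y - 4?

9

Both boundary curves give u as a function of y, so integrate with respect to y. Setting them equal: 2*y**2 - 6*y = 0, i.e. 2*y*(y - 3) = 0, so they meet at y = 0, 3.
For y in [0, 3], u = 2*y**2 - 7*y - 4 is on the left; area = ∫[0,3] (-(2*y**2 - 6*y)) dy = 9.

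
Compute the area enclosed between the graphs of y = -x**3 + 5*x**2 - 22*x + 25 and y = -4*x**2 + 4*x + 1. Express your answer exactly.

1/2

Set the curves equal: -x**3 + 5*x**2 - 22*x + 25 = -4*x**2 + 4*x + 1, so -x**3 + 9*x**2 - 26*x + 24 = 0, which factors as -(x - 4)*(x - 3)*(x - 2) = 0. The curves meet at x = 2, 3, 4.
On [2, 3], y = -4*x**2 + 4*x + 1 is on top; that piece has area ∫[2,3] (-(-x**3 + 9*x**2 - 26*x + 24)) dx = 1/4.
On [3, 4], y = -x**3 + 5*x**2 - 22*x + 25 is on top; that piece has area ∫[3,4] (-x**3 + 9*x**2 - 26*x + 24) dx = 1/4.
Total enclosed area = 1/4 + 1/4 = 1/2.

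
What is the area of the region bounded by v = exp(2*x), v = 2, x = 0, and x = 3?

-15/2 + 2*log(2) + exp(6)/2

The difference (exp(2*x)) - (2) = exp(2*x) - 2 changes sign at x = log(2)/2 inside [0, 3], so split the integral there.
∫[0,log(2)/2] (exp(2*x) - 2) dx = 1/2 - log(2); the area of that piece is -1/2 + log(2).
∫[log(2)/2,3] (exp(2*x) - 2) dx = -7 + log(2) + exp(6)/2.
Total area = (-1/2 + log(2)) + (-7 + log(2) + exp(6)/2) = -15/2 + 2*log(2) + exp(6)/2.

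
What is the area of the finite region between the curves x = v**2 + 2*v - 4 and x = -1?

Both boundary curves give x as a function of v, so integrate with respect to v. Setting them equal: v**2 + 2*v - 3 = 0, i.e. (v - 1)*(v + 3) = 0, so they meet at v = -3, 1.
For v in [-3, 1], x = v**2 + 2*v - 4 is on the left; area = ∫[-3,1] (-(v**2 + 2*v - 3)) dv = 32/3.

32/3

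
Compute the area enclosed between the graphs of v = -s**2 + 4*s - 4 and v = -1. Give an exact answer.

Set the curves equal: -s**2 + 4*s - 4 = -1, so -s**2 + 4*s - 3 = 0, which factors as -(s - 3)*(s - 1) = 0. The curves meet at s = 1, 3.
On [1, 3], v = -s**2 + 4*s - 4 is on top; that piece has area ∫[1,3] (-s**2 + 4*s - 3) ds = 4/3.

4/3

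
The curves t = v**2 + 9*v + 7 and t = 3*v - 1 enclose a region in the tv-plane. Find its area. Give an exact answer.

4/3

Both boundary curves give t as a function of v, so integrate with respect to v. Setting them equal: v**2 + 6*v + 8 = 0, i.e. (v + 2)*(v + 4) = 0, so they meet at v = -4, -2.
For v in [-4, -2], t = v**2 + 9*v + 7 is on the left; area = ∫[-4,-2] (-(v**2 + 6*v + 8)) dv = 4/3.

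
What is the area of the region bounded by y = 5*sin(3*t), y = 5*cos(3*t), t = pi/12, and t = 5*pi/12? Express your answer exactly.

On [pi/12, 5*pi/12], (5*sin(3*t)) - (5*cos(3*t)) = 5*sin(3*t) - 5*cos(3*t) is ≥ 0 throughout, so the area is a single integral of |5*sin(3*t) - 5*cos(3*t)|.
∫[pi/12,5*pi/12] (5*sin(3*t) - 5*cos(3*t)) dt = 10*sqrt(2)/3.

10*sqrt(2)/3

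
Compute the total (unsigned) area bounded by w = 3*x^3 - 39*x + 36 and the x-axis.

The curve meets the x-axis where 3*x^3 - 39*x + 36 = 0, i.e. 3*(x - 3)*(x - 1)*(x + 4) = 0, at x = -4, 1, 3.
On [-4, 1] the curve lies above the axis; ∫[-4,1] (3*x^3 - 39*x + 36) dx = 1125/4, giving area 1125/4.
On [1, 3] the curve lies below the axis; ∫[1,3] (3*x^3 - 39*x + 36) dx = -24, giving area 24.
Total area = 1125/4 + 24 = 1221/4.

1221/4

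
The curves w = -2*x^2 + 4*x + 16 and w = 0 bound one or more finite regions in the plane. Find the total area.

Set the curves equal: -2*x^2 + 4*x + 16 = 0, so -2*x^2 + 4*x + 16 = 0, which factors as -2*(x - 4)*(x + 2) = 0. The curves meet at x = -2, 4.
On [-2, 4], w = -2*x^2 + 4*x + 16 is on top; that piece has area ∫[-2,4] (-2*x^2 + 4*x + 16) dx = 72.

72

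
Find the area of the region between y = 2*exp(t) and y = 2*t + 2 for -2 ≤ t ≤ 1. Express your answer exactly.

On [-2, 1], (2*exp(t)) - (2*t + 2) = -2*t + 2*exp(t) - 2 is ≥ 0 throughout, so the area is a single integral of |-2*t + 2*exp(t) - 2|.
∫[-2,1] (-2*t + 2*exp(t) - 2) dt = -3 - 2*exp(-2) + 2*exp(1).

-3 - 2*exp(-2) + 2*exp(1)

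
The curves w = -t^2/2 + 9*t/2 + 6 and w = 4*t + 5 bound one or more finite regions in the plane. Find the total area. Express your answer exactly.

Set the curves equal: -t^2/2 + 9*t/2 + 6 = 4*t + 5, so -t^2/2 + t/2 + 1 = 0, which factors as -(t - 2)*(t + 1)/2 = 0. The curves meet at t = -1, 2.
On [-1, 2], w = -t^2/2 + 9*t/2 + 6 is on top; that piece has area ∫[-1,2] (-t^2/2 + t/2 + 1) dt = 9/4.

9/4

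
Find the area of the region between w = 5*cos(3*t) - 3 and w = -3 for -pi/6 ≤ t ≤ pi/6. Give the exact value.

10/3

On [-pi/6, pi/6], (5*cos(3*t) - 3) - (-3) = 5*cos(3*t) is ≥ 0 throughout, so the area is a single integral of |5*cos(3*t)|.
∫[-pi/6,pi/6] (5*cos(3*t)) dt = 10/3.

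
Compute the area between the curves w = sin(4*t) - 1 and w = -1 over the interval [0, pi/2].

The difference (sin(4*t) - 1) - (-1) = sin(4*t) changes sign at t = pi/4 inside [0, pi/2], so split the integral there.
∫[0,pi/4] (sin(4*t)) dt = 1/2.
∫[pi/4,pi/2] (sin(4*t)) dt = -1/2; the area of that piece is 1/2.
Total area = 1/2 + 1/2 = 1.

1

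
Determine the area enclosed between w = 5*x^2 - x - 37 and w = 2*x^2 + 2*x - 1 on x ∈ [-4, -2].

The difference (5*x^2 - x - 37) - (2*x^2 + 2*x - 1) = 3*x^2 - 3*x - 36 changes sign at x = -3 inside [-4, -2], so split the integral there.
∫[-4,-3] (3*x^2 - 3*x - 36) dx = 23/2.
∫[-3,-2] (3*x^2 - 3*x - 36) dx = -19/2; the area of that piece is 19/2.
Total area = 23/2 + 19/2 = 21.

21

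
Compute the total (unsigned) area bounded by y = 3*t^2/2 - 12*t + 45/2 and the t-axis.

The curve meets the t-axis where 3*t^2/2 - 12*t + 45/2 = 0, i.e. 3*(t - 5)*(t - 3)/2 = 0, at t = 3, 5.
On [3, 5] the curve lies below the axis; ∫[3,5] (3*t^2/2 - 12*t + 45/2) dt = -2, giving area 2.

2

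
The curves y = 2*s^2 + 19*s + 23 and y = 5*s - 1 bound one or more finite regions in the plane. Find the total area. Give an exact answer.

Set the curves equal: 2*s^2 + 19*s + 23 = 5*s - 1, so 2*s^2 + 14*s + 24 = 0, which factors as 2*(s + 3)*(s + 4) = 0. The curves meet at s = -4, -3.
On [-4, -3], y = 5*s - 1 is on top; that piece has area ∫[-4,-3] (-(2*s^2 + 14*s + 24)) ds = 1/3.

1/3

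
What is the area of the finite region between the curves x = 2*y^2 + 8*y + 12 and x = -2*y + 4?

Both boundary curves give x as a function of y, so integrate with respect to y. Setting them equal: 2*y^2 + 10*y + 8 = 0, i.e. 2*(y + 1)*(y + 4) = 0, so they meet at y = -4, -1.
For y in [-4, -1], x = 2*y^2 + 8*y + 12 is on the left; area = ∫[-4,-1] (-(2*y^2 + 10*y + 8)) dy = 9.

9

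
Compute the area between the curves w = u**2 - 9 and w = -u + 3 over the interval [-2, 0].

On [-2, 0], (u**2 - 9) - (-u + 3) = u**2 + u - 12 is ≤ 0 throughout, so the area is a single integral of |u**2 + u - 12|.
∫[-2,0] (u**2 + u - 12) du = -70/3; the area of that piece is 70/3.

70/3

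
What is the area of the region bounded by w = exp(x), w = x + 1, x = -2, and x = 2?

On [-2, 2], (exp(x)) - (x + 1) = -x + exp(x) - 1 is ≥ 0 throughout, so the area is a single integral of |-x + exp(x) - 1|.
∫[-2,2] (-x + exp(x) - 1) dx = -4 - exp(-2) + exp(2).

-4 - exp(-2) + exp(2)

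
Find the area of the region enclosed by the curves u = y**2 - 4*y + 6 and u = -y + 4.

Both boundary curves give u as a function of y, so integrate with respect to y. Setting them equal: y**2 - 3*y + 2 = 0, i.e. (y - 2)*(y - 1) = 0, so they meet at y = 1, 2.
For y in [1, 2], u = y**2 - 4*y + 6 is on the left; area = ∫[1,2] (-(y**2 - 3*y + 2)) dy = 1/6.

1/6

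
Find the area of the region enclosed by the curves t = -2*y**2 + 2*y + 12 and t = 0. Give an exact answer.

Both boundary curves give t as a function of y, so integrate with respect to y. Setting them equal: -2*y**2 + 2*y + 12 = 0, i.e. -2*(y - 3)*(y + 2) = 0, so they meet at y = -2, 3.
For y in [-2, 3], t = -2*y**2 + 2*y + 12 is on the right; area = ∫[-2,3] (-2*y**2 + 2*y + 12) dy = 125/3.

125/3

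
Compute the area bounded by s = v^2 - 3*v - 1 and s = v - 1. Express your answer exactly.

Both boundary curves give s as a function of v, so integrate with respect to v. Setting them equal: v^2 - 4*v = 0, i.e. v*(v - 4) = 0, so they meet at v = 0, 4.
For v in [0, 4], s = v^2 - 3*v - 1 is on the left; area = ∫[0,4] (-(v^2 - 4*v)) dv = 32/3.

32/3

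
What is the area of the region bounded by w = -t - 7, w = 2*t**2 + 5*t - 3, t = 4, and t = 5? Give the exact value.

On [4, 5], (-t - 7) - (2*t**2 + 5*t - 3) = -2*t**2 - 6*t - 4 is ≤ 0 throughout, so the area is a single integral of |-2*t**2 - 6*t - 4|.
∫[4,5] (-2*t**2 - 6*t - 4) dt = -215/3; the area of that piece is 215/3.

215/3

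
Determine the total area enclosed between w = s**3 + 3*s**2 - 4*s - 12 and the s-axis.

131/4

The curve meets the s-axis where s**3 + 3*s**2 - 4*s - 12 = 0, i.e. (s - 2)*(s + 2)*(s + 3) = 0, at s = -3, -2, 2.
On [-3, -2] the curve lies above the axis; ∫[-3,-2] (s**3 + 3*s**2 - 4*s - 12) ds = 3/4, giving area 3/4.
On [-2, 2] the curve lies below the axis; ∫[-2,2] (s**3 + 3*s**2 - 4*s - 12) ds = -32, giving area 32.
Total area = 3/4 + 32 = 131/4.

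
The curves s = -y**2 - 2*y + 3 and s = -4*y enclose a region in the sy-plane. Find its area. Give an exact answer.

Both boundary curves give s as a function of y, so integrate with respect to y. Setting them equal: -y**2 + 2*y + 3 = 0, i.e. -(y - 3)*(y + 1) = 0, so they meet at y = -1, 3.
For y in [-1, 3], s = -y**2 - 2*y + 3 is on the right; area = ∫[-1,3] (-y**2 + 2*y + 3) dy = 32/3.

32/3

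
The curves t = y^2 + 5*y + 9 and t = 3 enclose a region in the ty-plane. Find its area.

1/6

Both boundary curves give t as a function of y, so integrate with respect to y. Setting them equal: y^2 + 5*y + 6 = 0, i.e. (y + 2)*(y + 3) = 0, so they meet at y = -3, -2.
For y in [-3, -2], t = y^2 + 5*y + 9 is on the left; area = ∫[-3,-2] (-(y^2 + 5*y + 6)) dy = 1/6.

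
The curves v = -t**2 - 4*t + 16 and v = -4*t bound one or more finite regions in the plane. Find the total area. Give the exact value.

256/3

Set the curves equal: -t**2 - 4*t + 16 = -4*t, so -t**2 + 16 = 0, which factors as -(t - 4)*(t + 4) = 0. The curves meet at t = -4, 4.
On [-4, 4], v = -t**2 - 4*t + 16 is on top; that piece has area ∫[-4,4] (-t**2 + 16) dt = 256/3.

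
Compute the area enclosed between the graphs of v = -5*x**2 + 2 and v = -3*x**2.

8/3

Set the curves equal: -5*x**2 + 2 = -3*x**2, so -2*x**2 + 2 = 0, which factors as -2*(x - 1)*(x + 1) = 0. The curves meet at x = -1, 1.
On [-1, 1], v = -5*x**2 + 2 is on top; that piece has area ∫[-1,1] (-2*x**2 + 2) dx = 8/3.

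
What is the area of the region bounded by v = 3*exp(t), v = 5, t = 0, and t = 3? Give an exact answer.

-22 - 10*log(3) + 10*log(5) + 3*exp(3)

The difference (3*exp(t)) - (5) = 3*exp(t) - 5 changes sign at t = log(5/3) inside [0, 3], so split the integral there.
∫[0,log(5/3)] (3*exp(t) - 5) dt = log(243/3125) + 2; the area of that piece is -2 + log(3125/243).
∫[log(5/3),3] (3*exp(t) - 5) dt = -20 - 5*log(3) + 5*log(5) + 3*exp(3).
Total area = (-2 + log(3125/243)) + (-20 - 5*log(3) + 5*log(5) + 3*exp(3)) = -22 - 10*log(3) + 10*log(5) + 3*exp(3).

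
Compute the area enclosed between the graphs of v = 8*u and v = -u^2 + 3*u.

125/6

Set the curves equal: 8*u = -u^2 + 3*u, so u^2 + 5*u = 0, which factors as u*(u + 5) = 0. The curves meet at u = -5, 0.
On [-5, 0], v = -u^2 + 3*u is on top; that piece has area ∫[-5,0] (-(u^2 + 5*u)) du = 125/6.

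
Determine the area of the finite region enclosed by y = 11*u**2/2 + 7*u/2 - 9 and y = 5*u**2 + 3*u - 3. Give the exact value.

343/12

Set the curves equal: 11*u**2/2 + 7*u/2 - 9 = 5*u**2 + 3*u - 3, so u**2/2 + u/2 - 6 = 0, which factors as (u - 3)*(u + 4)/2 = 0. The curves meet at u = -4, 3.
On [-4, 3], y = 5*u**2 + 3*u - 3 is on top; that piece has area ∫[-4,3] (-(u**2/2 + u/2 - 6)) du = 343/12.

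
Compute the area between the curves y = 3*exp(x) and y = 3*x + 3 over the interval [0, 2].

-15 + 3*exp(2)

On [0, 2], (3*exp(x)) - (3*x + 3) = -3*x + 3*exp(x) - 3 is ≥ 0 throughout, so the area is a single integral of |-3*x + 3*exp(x) - 3|.
∫[0,2] (-3*x + 3*exp(x) - 3) dx = -15 + 3*exp(2).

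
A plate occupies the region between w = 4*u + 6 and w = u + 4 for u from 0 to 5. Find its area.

On [0, 5], (4*u + 6) - (u + 4) = 3*u + 2 is ≥ 0 throughout, so the area is a single integral of |3*u + 2|.
∫[0,5] (3*u + 2) du = 95/2.

95/2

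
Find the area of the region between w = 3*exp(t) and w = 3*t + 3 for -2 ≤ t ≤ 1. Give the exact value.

-9/2 - 3*exp(-2) + 3*exp(1)

On [-2, 1], (3*exp(t)) - (3*t + 3) = -3*t + 3*exp(t) - 3 is ≥ 0 throughout, so the area is a single integral of |-3*t + 3*exp(t) - 3|.
∫[-2,1] (-3*t + 3*exp(t) - 3) dt = -9/2 - 3*exp(-2) + 3*exp(1).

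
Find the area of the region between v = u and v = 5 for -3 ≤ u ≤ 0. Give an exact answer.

39/2

On [-3, 0], (u) - (5) = u - 5 is ≤ 0 throughout, so the area is a single integral of |u - 5|.
∫[-3,0] (u - 5) du = -39/2; the area of that piece is 39/2.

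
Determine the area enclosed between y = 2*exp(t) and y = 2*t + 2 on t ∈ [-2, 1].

On [-2, 1], (2*exp(t)) - (2*t + 2) = -2*t + 2*exp(t) - 2 is ≥ 0 throughout, so the area is a single integral of |-2*t + 2*exp(t) - 2|.
∫[-2,1] (-2*t + 2*exp(t) - 2) dt = -3 - 2*exp(-2) + 2*exp(1).

-3 - 2*exp(-2) + 2*exp(1)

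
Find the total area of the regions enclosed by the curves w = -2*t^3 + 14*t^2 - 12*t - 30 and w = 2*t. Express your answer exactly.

Set the curves equal: -2*t^3 + 14*t^2 - 12*t - 30 = 2*t, so -2*t^3 + 14*t^2 - 14*t - 30 = 0, which factors as -2*(t - 5)*(t - 3)*(t + 1) = 0. The curves meet at t = -1, 3, 5.
On [-1, 3], w = 2*t is on top; that piece has area ∫[-1,3] (-(-2*t^3 + 14*t^2 - 14*t - 30)) dt = 256/3.
On [3, 5], w = -2*t^3 + 14*t^2 - 12*t - 30 is on top; that piece has area ∫[3,5] (-2*t^3 + 14*t^2 - 14*t - 30) dt = 40/3.
Total enclosed area = 256/3 + 40/3 = 296/3.

296/3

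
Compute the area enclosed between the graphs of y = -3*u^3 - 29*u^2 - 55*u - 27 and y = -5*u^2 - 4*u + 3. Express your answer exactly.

71/2

Set the curves equal: -3*u^3 - 29*u^2 - 55*u - 27 = -5*u^2 - 4*u + 3, so -3*u^3 - 24*u^2 - 51*u - 30 = 0, which factors as -3*(u + 1)*(u + 2)*(u + 5) = 0. The curves meet at u = -5, -2, -1.
On [-5, -2], y = -5*u^2 - 4*u + 3 is on top; that piece has area ∫[-5,-2] (-(-3*u^3 - 24*u^2 - 51*u - 30)) du = 135/4.
On [-2, -1], y = -3*u^3 - 29*u^2 - 55*u - 27 is on top; that piece has area ∫[-2,-1] (-3*u^3 - 24*u^2 - 51*u - 30) du = 7/4.
Total enclosed area = 135/4 + 7/4 = 71/2.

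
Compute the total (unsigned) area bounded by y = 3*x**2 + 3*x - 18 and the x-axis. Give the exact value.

125/2

The curve meets the x-axis where 3*x**2 + 3*x - 18 = 0, i.e. 3*(x - 2)*(x + 3) = 0, at x = -3, 2.
On [-3, 2] the curve lies below the axis; ∫[-3,2] (3*x**2 + 3*x - 18) dx = -125/2, giving area 125/2.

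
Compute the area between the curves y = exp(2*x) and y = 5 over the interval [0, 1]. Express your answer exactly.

-19/2 + exp(2)/2 + 5*log(5)

The difference (exp(2*x)) - (5) = exp(2*x) - 5 changes sign at x = log(5)/2 inside [0, 1], so split the integral there.
∫[0,log(5)/2] (exp(2*x) - 5) dx = 2 - 5*log(5)/2; the area of that piece is -2 + 5*log(5)/2.
∫[log(5)/2,1] (exp(2*x) - 5) dx = -15/2 + exp(2)/2 + 5*log(5)/2.
Total area = (-2 + 5*log(5)/2) + (-15/2 + exp(2)/2 + 5*log(5)/2) = -19/2 + exp(2)/2 + 5*log(5).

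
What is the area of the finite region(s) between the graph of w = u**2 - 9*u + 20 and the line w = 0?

1/6

The curve meets the u-axis where u**2 - 9*u + 20 = 0, i.e. (u - 5)*(u - 4) = 0, at u = 4, 5.
On [4, 5] the curve lies below the axis; ∫[4,5] (u**2 - 9*u + 20) du = -1/6, giving area 1/6.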